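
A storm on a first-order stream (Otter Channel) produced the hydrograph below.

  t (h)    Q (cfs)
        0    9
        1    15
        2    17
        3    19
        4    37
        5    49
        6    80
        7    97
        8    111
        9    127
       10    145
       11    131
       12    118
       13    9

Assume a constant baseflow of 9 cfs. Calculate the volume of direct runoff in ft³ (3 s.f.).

V ≈ 3.02 × 10^6 ft³

Direct-runoff ordinates (Q − Q_b): 0.0, 6.0, 8.0, 10.0, 28.0, 40.0, 71.0, 88.0, 102.0, 118.0, 136.0, 122.0, 109.0, 0.0 cfs.
ΣQ_DR = 838.0 cfs.
With Δt = 1 h = 3600 s, V = ΣQ_DR · Δt = 838.0 × 3600 = 3.02 × 10^6 ft³.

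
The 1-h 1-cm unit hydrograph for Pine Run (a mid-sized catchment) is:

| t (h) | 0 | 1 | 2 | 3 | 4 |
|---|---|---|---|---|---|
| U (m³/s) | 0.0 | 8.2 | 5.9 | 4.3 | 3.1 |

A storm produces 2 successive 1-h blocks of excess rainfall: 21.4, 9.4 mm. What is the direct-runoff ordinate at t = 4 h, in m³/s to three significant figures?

Q ≈ 10.7 m³/s

By discrete convolution, Q_j = Σ (P_i / 10 mm) · U_{j−i}.
At t = 4 h (j=4): Q = (21.4/10)·3.1 + (9.4/10)·4.3 = 10.7 m³/s.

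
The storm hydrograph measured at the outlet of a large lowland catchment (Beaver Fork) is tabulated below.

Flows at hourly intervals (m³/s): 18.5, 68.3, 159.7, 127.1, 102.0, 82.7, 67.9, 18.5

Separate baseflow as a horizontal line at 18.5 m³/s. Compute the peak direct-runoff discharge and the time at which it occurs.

Subtracting baseflow gives direct-runoff ordinates: 0.0, 49.8, 141.2, 108.6, 83.5, 64.2, 49.4, 0.0 m³/s.
The maximum is 141.2 m³/s, occurring at the reading for t = 2 h.

Q_p = 141.2 m³/s at t = 2 h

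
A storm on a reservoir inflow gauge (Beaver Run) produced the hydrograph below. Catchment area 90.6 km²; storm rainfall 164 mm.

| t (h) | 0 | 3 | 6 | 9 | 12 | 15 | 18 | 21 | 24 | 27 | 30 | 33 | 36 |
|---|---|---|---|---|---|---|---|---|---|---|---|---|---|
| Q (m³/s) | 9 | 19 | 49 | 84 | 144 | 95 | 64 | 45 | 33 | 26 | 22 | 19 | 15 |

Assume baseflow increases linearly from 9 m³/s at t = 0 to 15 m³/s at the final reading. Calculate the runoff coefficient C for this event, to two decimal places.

ΣQ_DR = 468.0 m³/s; V = ΣQ_DR·Δt = 5.054 × 10^6 m³.
Runoff depth d = V / A = 55.79 mm.
C = d / P = 55.79 / 164 = 0.34.

C ≈ 0.34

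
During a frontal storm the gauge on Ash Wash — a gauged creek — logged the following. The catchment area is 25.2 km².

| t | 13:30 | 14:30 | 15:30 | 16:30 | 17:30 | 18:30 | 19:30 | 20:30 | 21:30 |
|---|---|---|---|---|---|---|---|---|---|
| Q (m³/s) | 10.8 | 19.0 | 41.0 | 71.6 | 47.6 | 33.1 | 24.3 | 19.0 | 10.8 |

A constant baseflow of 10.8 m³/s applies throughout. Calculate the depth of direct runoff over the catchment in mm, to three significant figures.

d ≈ 25.7 mm

Direct runoff: 0.0, 8.2, 30.2, 60.8, 36.8, 22.3, 13.5, 8.2, 0.0 m³/s; ΣQ_DR = 180.0 m³/s.
V = ΣQ_DR · Δt = 180.0 × 3600 s = 6.480 × 10^5 m³.
Over A = 25.2 km², depth = V / A = 25.7 mm.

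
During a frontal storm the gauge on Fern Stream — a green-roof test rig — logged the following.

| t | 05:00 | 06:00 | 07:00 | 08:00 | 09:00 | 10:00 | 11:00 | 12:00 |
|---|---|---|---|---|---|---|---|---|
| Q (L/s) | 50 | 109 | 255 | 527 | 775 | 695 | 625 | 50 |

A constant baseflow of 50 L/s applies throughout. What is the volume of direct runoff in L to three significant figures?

Direct-runoff ordinates (Q − Q_b): 0.0, 59.0, 205.0, 477.0, 725.0, 645.0, 575.0, 0.0 L/s.
ΣQ_DR = 2686 L/s.
With Δt = 1 h = 3600 s, V = ΣQ_DR · Δt = 2686 × 3600 = 9.67 × 10^6 L.

V ≈ 9.67 × 10^6 L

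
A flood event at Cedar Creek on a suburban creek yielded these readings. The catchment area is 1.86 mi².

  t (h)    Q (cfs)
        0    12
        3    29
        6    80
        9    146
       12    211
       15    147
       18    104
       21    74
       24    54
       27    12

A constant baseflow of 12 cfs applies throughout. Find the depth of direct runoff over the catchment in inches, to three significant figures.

d ≈ 1.87 in

Direct runoff: 0.0, 17.0, 68.0, 134.0, 199.0, 135.0, 92.0, 62.0, 42.0, 0.0 cfs; ΣQ_DR = 749.0 cfs.
V = ΣQ_DR · Δt = 749.0 × 10800 s = 8.089 × 10^6 ft³.
Over A = 1.86 mi², depth = V / A = 1.87 in.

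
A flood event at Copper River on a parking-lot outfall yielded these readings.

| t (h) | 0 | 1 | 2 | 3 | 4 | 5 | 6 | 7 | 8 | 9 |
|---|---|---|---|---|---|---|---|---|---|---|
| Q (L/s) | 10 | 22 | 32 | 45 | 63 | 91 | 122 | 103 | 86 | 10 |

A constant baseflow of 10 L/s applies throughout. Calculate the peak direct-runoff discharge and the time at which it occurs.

Subtracting baseflow gives direct-runoff ordinates: 0.0, 12.0, 22.0, 35.0, 53.0, 81.0, 112.0, 93.0, 76.0, 0.0 L/s.
The maximum is 112.0 L/s, occurring at the reading for t = 6 h.

Q_p = 112.0 L/s at t = 6 h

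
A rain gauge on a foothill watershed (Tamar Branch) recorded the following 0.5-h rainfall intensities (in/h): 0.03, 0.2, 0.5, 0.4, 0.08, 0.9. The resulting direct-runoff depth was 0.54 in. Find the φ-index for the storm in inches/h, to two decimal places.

Only the 3 blocks with intensity above φ contribute runoff: 0.5, 0.4, 0.9 in/h.
Σ(I−φ)·Δt = d  ⇒  (0.5+0.4+0.9 − 3φ)·0.5 = 0.54
φ = (1.800 − 0.54/0.5) / 3 = 0.24 in/h.

φ ≈ 0.24 in/h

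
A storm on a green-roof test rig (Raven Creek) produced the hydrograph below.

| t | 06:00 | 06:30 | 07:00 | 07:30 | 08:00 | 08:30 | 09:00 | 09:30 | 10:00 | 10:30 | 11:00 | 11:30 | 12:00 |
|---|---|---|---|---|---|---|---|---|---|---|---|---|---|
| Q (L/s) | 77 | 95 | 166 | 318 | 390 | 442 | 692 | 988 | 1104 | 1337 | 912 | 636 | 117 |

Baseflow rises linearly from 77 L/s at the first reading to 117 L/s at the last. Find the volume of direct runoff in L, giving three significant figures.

V ≈ 1.08 × 10^7 L

Direct-runoff ordinates (Q − Q_b): 0.00, 14.67, 82.33, 231.00, 299.67, 348.33, 595.00, 887.67, 1000.33, 1230.00, 801.67, 522.33, 0.00 L/s.
ΣQ_DR = 6013 L/s.
With Δt = 0.5 h = 1800 s, V = ΣQ_DR · Δt = 6013 × 1800 = 1.08 × 10^7 L.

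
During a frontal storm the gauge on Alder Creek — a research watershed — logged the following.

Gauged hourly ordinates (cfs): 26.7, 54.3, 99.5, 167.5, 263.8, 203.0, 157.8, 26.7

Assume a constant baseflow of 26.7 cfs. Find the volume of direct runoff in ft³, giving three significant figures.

V ≈ 2.83 × 10^6 ft³

Direct-runoff ordinates (Q − Q_b): 0.0, 27.6, 72.8, 140.8, 237.1, 176.3, 131.1, 0.0 cfs.
ΣQ_DR = 785.7 cfs.
With Δt = 1 h = 3600 s, V = ΣQ_DR · Δt = 785.7 × 3600 = 2.83 × 10^6 ft³.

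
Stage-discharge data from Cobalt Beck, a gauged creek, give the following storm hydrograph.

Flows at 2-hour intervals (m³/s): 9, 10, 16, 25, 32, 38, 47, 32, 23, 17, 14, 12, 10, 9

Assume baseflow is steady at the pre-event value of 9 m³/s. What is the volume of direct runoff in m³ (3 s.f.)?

V ≈ 1.21 × 10^6 m³

Direct-runoff ordinates (Q − Q_b): 0.0, 1.0, 7.0, 16.0, 23.0, 29.0, 38.0, 23.0, 14.0, 8.0, 5.0, 3.0, 1.0, 0.0 m³/s.
ΣQ_DR = 168.0 m³/s.
With Δt = 2 h = 7200 s, V = ΣQ_DR · Δt = 168.0 × 7200 = 1.21 × 10^6 m³.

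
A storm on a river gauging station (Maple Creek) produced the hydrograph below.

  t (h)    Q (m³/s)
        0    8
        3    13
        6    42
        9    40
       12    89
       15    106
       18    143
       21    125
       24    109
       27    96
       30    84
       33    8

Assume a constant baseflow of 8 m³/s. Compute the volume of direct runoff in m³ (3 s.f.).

Direct-runoff ordinates (Q − Q_b): 0.0, 5.0, 34.0, 32.0, 81.0, 98.0, 135.0, 117.0, 101.0, 88.0, 76.0, 0.0 m³/s.
ΣQ_DR = 767.0 m³/s.
With Δt = 3 h = 10800 s, V = ΣQ_DR · Δt = 767.0 × 10800 = 8.28 × 10^6 m³.

V ≈ 8.28 × 10^6 m³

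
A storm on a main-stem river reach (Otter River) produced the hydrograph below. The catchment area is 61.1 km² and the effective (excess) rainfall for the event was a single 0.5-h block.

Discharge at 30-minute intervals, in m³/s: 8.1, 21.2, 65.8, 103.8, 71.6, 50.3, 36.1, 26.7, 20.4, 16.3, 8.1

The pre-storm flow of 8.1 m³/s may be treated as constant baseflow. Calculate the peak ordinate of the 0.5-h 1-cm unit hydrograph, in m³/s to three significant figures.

Direct runoff: 0.0, 13.1, 57.7, 95.7, 63.5, 42.2, 28.0, 18.6, 12.3, 8.2, 0.0 m³/s; ΣQ_DR = 339.3 m³/s, peak = 95.7 m³/s.
Runoff depth d = ΣQ_DR·Δt / A = 339.3 × 1800 / (61.1 km²) = 9.996 mm.
The 1-cm UH is the DRH scaled by (10 mm)/d, so U_p = 95.7 × 10/9.996 = 95.7 m³/s.

U_p ≈ 95.7 m³/s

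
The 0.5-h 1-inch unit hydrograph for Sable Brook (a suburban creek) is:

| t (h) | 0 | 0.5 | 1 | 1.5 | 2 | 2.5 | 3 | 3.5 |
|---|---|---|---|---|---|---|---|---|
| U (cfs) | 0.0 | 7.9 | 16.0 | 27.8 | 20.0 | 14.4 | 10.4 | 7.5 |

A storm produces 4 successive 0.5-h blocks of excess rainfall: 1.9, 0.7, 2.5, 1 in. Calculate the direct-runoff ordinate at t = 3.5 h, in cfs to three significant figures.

By discrete convolution, Q_j = Σ (P_i / 1 in) · U_{j−i}.
At t = 3.5 h (j=7): Q = (1.9/1)·7.5 + (0.7/1)·10.4 + (2.5/1)·14.4 + (1/1)·20.0 = 77.5 cfs.

Q ≈ 77.5 cfs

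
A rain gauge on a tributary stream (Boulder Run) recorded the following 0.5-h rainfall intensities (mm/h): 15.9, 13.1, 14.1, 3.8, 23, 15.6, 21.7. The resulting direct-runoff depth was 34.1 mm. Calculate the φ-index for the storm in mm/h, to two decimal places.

φ ≈ 5.87 mm/h

Only the 6 blocks with intensity above φ contribute runoff: 15.9, 13.1, 14.1, 23, 15.6, 21.7 mm/h.
Σ(I−φ)·Δt = d  ⇒  (15.9+13.1+14.1+23+15.6+21.7 − 6φ)·0.5 = 34.1
φ = (103.4 − 34.1/0.5) / 6 = 5.87 mm/h.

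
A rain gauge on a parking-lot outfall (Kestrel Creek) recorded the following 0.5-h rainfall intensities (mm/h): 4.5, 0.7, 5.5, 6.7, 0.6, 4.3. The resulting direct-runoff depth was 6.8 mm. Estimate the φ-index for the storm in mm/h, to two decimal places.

Only the 4 blocks with intensity above φ contribute runoff: 4.5, 5.5, 6.7, 4.3 mm/h.
Σ(I−φ)·Δt = d  ⇒  (4.5+5.5+6.7+4.3 − 4φ)·0.5 = 6.8
φ = (21.00 − 6.8/0.5) / 4 = 1.85 mm/h.

φ ≈ 1.85 mm/h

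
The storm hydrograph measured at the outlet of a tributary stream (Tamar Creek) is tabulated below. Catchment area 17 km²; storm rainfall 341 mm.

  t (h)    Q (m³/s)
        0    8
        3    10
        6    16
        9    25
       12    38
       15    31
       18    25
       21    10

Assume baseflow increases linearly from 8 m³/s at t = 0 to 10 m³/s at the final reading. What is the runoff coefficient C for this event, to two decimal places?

C ≈ 0.17

ΣQ_DR = 91.00 m³/s; V = ΣQ_DR·Δt = 9.828 × 10^5 m³.
Runoff depth d = V / A = 57.81 mm.
C = d / P = 57.81 / 341 = 0.17.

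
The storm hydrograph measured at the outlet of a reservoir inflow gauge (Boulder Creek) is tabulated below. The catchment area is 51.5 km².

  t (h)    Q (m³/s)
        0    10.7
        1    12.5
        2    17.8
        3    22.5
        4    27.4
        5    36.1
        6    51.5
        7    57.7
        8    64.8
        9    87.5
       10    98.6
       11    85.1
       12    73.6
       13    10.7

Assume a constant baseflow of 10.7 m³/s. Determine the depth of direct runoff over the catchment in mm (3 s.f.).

d ≈ 35.4 mm

Direct runoff: 0.0, 1.8, 7.1, 11.8, 16.7, 25.4, 40.8, 47.0, 54.1, 76.8, 87.9, 74.4, 62.9, 0.0 m³/s; ΣQ_DR = 506.7 m³/s.
V = ΣQ_DR · Δt = 506.7 × 3600 s = 1.824 × 10^6 m³.
Over A = 51.5 km², depth = V / A = 35.4 mm.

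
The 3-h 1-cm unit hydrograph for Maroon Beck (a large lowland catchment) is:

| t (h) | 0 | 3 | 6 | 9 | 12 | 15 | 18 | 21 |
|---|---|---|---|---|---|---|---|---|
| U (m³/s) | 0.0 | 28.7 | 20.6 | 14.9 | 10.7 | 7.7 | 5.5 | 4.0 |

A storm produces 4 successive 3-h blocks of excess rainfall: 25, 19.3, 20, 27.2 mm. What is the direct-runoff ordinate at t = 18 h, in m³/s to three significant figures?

By discrete convolution, Q_j = Σ (P_i / 10 mm) · U_{j−i}.
At t = 18 h (j=6): Q = (25/10)·5.5 + (19.3/10)·7.7 + (20/10)·10.7 + (27.2/10)·14.9 = 90.5 m³/s.

Q ≈ 90.5 m³/s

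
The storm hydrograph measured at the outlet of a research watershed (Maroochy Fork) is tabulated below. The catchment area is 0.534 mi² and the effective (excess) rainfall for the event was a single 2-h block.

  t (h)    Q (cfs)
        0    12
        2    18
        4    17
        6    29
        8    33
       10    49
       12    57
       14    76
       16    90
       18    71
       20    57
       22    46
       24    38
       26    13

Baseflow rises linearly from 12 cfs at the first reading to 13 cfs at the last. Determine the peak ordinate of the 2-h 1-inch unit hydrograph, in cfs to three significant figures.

Direct runoff: 0.00, 5.92, 4.85, 16.77, 20.69, 36.62, 44.54, 63.46, 77.38, 58.31, 44.23, 33.15, 25.08, 0.00 cfs; ΣQ_DR = 431.0 cfs, peak = 77.38 cfs.
Runoff depth d = ΣQ_DR·Δt / A = 431.0 × 7200 / (0.534 mi²) = 2.501 in.
The 1-inch UH is the DRH scaled by (1 in)/d, so U_p = 77.38 × 1/2.501 = 30.9 cfs.

U_p ≈ 30.9 cfs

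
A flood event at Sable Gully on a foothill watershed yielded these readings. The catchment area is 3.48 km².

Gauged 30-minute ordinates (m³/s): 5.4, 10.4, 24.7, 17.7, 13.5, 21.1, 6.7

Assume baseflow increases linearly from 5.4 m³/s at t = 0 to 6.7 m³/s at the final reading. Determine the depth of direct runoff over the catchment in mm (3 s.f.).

d ≈ 29.6 mm

Direct runoff: 0.00, 4.78, 18.87, 11.65, 7.23, 14.62, 0.00 m³/s; ΣQ_DR = 57.15 m³/s.
V = ΣQ_DR · Δt = 57.15 × 1800 s = 1.029 × 10^5 m³.
Over A = 3.48 km², depth = V / A = 29.6 mm.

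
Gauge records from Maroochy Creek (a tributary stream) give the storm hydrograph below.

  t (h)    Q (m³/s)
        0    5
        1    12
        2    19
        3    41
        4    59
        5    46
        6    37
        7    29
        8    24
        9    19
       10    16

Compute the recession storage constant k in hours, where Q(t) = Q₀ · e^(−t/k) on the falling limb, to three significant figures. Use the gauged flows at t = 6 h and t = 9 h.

k ≈ 4.50 h

On the falling limb, Q drops from 37 to 19 m³/s between t = 6 h and t = 9 h (Δt = 3 h).
k = −Δt / ln(Q₂/Q₁) = −3 / ln(19/37) = 4.50 h.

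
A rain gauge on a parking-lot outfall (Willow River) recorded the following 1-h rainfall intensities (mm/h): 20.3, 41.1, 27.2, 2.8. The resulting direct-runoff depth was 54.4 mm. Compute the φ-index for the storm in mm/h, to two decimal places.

Only the 3 blocks with intensity above φ contribute runoff: 20.3, 41.1, 27.2 mm/h.
Σ(I−φ)·Δt = d  ⇒  (20.3+41.1+27.2 − 3φ)·1 = 54.4
φ = (88.60 − 54.4/1) / 3 = 11.40 mm/h.

φ ≈ 11.40 mm/h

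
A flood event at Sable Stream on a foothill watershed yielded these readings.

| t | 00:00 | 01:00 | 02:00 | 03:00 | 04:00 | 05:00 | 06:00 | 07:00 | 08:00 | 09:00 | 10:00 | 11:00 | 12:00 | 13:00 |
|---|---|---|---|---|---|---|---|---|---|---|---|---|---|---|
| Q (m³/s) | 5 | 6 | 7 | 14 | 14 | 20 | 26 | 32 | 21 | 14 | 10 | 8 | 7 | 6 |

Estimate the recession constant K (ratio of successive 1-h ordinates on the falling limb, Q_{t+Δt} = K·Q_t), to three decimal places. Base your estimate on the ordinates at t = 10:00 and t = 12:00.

K ≈ 0.837

Using the recession-limb readings at t = 10:00 and t = 12:00: Q falls from 10 to 7 m³/s over 2 intervals.
K = (Q₂/Q₁)^(1/2) = (7/10)^(1/2) = 0.837.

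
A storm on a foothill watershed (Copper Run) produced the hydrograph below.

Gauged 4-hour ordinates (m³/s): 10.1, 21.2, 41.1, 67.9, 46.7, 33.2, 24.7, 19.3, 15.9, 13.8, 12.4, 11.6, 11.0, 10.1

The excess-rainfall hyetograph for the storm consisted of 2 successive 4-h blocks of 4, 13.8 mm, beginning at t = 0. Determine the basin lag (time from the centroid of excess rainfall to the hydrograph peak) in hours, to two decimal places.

t_L ≈ 6.90 h

Centroid of excess rainfall: t_c = Σ P_i·t̄_i / ΣP_i = 5.1011 h (block centres at 2, 6 h).
Hydrograph peak occurs at t = 12 h, so basin lag t_L = 12 − 5.1011 = 6.90 h.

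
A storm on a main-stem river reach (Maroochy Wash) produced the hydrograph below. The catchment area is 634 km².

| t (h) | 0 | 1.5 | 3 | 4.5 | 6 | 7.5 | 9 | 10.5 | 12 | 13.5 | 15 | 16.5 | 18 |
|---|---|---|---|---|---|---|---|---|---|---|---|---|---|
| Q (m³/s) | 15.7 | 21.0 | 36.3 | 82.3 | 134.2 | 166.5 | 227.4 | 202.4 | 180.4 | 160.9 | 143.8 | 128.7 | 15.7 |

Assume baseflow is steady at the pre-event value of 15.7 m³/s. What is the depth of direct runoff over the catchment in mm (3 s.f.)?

Direct runoff: 0.0, 5.3, 20.6, 66.6, 118.5, 150.8, 211.7, 186.7, 164.7, 145.2, 128.1, 113.0, 0.0 m³/s; ΣQ_DR = 1311 m³/s.
V = ΣQ_DR · Δt = 1311 × 5400 s = 7.080 × 10^6 m³.
Over A = 634 km², depth = V / A = 11.2 mm.

d ≈ 11.2 mm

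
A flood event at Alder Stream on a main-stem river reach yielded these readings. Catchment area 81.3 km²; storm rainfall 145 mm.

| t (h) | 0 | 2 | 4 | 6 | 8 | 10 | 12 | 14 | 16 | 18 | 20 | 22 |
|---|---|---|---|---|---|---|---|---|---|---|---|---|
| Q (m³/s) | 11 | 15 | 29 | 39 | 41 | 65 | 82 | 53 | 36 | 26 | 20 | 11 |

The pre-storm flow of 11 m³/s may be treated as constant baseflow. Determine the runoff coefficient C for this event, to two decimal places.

C ≈ 0.18

ΣQ_DR = 296.0 m³/s; V = ΣQ_DR·Δt = 2.131 × 10^6 m³.
Runoff depth d = V / A = 26.21 mm.
C = d / P = 26.21 / 145 = 0.18.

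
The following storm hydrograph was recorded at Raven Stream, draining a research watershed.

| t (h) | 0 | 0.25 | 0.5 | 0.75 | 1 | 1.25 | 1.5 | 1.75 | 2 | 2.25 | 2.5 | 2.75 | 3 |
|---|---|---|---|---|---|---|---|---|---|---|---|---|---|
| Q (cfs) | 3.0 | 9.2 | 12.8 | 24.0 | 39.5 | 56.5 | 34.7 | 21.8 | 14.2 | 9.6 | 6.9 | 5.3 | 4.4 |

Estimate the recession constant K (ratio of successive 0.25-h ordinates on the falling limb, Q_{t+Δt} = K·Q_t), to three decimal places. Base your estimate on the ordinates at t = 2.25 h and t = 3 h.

K ≈ 0.771

Using the recession-limb readings at t = 2.25 h and t = 3 h: Q falls from 9.6 to 4.4 cfs over 3 intervals.
K = (Q₂/Q₁)^(1/3) = (4.4/9.6)^(1/3) = 0.771.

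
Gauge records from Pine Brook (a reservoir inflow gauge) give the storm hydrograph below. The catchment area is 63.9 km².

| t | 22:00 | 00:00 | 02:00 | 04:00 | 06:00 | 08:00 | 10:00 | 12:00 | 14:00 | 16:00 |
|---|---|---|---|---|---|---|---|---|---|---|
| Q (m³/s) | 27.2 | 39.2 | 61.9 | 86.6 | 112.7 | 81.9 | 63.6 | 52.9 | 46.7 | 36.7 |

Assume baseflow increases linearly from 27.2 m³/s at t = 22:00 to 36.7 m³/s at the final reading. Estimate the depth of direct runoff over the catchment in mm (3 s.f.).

d ≈ 32.7 mm

Direct runoff: 0.00, 10.94, 32.59, 56.23, 81.28, 49.42, 30.07, 18.31, 11.06, 0.00 m³/s; ΣQ_DR = 289.9 m³/s.
V = ΣQ_DR · Δt = 289.9 × 7200 s = 2.087 × 10^6 m³.
Over A = 63.9 km², depth = V / A = 32.7 mm.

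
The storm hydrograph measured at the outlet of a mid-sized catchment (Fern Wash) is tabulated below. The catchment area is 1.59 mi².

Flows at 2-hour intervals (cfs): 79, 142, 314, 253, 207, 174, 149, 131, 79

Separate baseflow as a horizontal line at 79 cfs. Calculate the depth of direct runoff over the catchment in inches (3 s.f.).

Direct runoff: 0.0, 63.0, 235.0, 174.0, 128.0, 95.0, 70.0, 52.0, 0.0 cfs; ΣQ_DR = 817.0 cfs.
V = ΣQ_DR · Δt = 817.0 × 7200 s = 5.882 × 10^6 ft³.
Over A = 1.59 mi², depth = V / A = 1.59 in.

d ≈ 1.59 in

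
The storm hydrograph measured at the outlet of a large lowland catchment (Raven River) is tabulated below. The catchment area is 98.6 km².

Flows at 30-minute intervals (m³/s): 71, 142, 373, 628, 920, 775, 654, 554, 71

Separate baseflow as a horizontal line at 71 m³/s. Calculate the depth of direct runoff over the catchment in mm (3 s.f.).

d ≈ 64.8 mm

Direct runoff: 0.0, 71.0, 302.0, 557.0, 849.0, 704.0, 583.0, 483.0, 0.0 m³/s; ΣQ_DR = 3549 m³/s.
V = ΣQ_DR · Δt = 3549 × 1800 s = 6.388 × 10^6 m³.
Over A = 98.6 km², depth = V / A = 64.8 mm.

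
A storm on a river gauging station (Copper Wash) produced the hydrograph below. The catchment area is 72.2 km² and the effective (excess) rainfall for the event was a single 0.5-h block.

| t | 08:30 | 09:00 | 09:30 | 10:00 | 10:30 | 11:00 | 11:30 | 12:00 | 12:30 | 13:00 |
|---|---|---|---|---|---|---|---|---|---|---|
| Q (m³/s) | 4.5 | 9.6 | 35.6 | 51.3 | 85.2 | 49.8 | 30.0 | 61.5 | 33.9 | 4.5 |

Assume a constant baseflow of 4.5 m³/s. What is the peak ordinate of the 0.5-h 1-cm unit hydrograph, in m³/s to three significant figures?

Direct runoff: 0.0, 5.1, 31.1, 46.8, 80.7, 45.3, 25.5, 57.0, 29.4, 0.0 m³/s; ΣQ_DR = 320.9 m³/s, peak = 80.7 m³/s.
Runoff depth d = ΣQ_DR·Δt / A = 320.9 × 1800 / (72.2 km²) = 8.000 mm.
The 1-cm UH is the DRH scaled by (10 mm)/d, so U_p = 80.7 × 10/8.000 = 101 m³/s.

U_p ≈ 101 m³/s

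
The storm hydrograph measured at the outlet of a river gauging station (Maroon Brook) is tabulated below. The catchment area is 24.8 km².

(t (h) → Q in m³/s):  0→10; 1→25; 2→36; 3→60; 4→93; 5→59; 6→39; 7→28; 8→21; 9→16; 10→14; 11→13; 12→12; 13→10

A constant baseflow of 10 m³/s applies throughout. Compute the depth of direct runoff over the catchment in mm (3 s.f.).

Direct runoff: 0.0, 15.0, 26.0, 50.0, 83.0, 49.0, 29.0, 18.0, 11.0, 6.0, 4.0, 3.0, 2.0, 0.0 m³/s; ΣQ_DR = 296.0 m³/s.
V = ΣQ_DR · Δt = 296.0 × 3600 s = 1.066 × 10^6 m³.
Over A = 24.8 km², depth = V / A = 43.0 mm.

d ≈ 43.0 mm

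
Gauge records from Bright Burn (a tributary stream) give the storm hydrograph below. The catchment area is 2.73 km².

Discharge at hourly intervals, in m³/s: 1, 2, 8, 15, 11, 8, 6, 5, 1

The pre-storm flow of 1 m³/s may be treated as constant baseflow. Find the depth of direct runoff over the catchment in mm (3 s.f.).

Direct runoff: 0.0, 1.0, 7.0, 14.0, 10.0, 7.0, 5.0, 4.0, 0.0 m³/s; ΣQ_DR = 48.00 m³/s.
V = ΣQ_DR · Δt = 48.00 × 3600 s = 1.728 × 10^5 m³.
Over A = 2.73 km², depth = V / A = 63.3 mm.

d ≈ 63.3 mm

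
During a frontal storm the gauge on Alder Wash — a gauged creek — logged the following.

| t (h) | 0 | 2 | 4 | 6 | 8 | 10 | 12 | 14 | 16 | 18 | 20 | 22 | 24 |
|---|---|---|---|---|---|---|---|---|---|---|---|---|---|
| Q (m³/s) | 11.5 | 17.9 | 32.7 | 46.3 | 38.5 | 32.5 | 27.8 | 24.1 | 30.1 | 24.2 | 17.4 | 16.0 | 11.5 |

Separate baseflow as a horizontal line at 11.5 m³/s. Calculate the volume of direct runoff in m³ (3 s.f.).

V ≈ 1.30 × 10^6 m³

Direct-runoff ordinates (Q − Q_b): 0.0, 6.4, 21.2, 34.8, 27.0, 21.0, 16.3, 12.6, 18.6, 12.7, 5.9, 4.5, 0.0 m³/s.
ΣQ_DR = 181.0 m³/s.
With Δt = 2 h = 7200 s, V = ΣQ_DR · Δt = 181.0 × 7200 = 1.30 × 10^6 m³.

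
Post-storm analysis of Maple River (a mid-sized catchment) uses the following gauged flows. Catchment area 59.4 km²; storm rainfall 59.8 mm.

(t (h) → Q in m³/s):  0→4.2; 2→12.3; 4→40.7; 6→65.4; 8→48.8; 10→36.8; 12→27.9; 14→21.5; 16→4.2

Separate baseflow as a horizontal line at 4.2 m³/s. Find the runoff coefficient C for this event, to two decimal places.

ΣQ_DR = 224.0 m³/s; V = ΣQ_DR·Δt = 1.613 × 10^6 m³.
Runoff depth d = V / A = 27.15 mm.
C = d / P = 27.15 / 59.8 = 0.45.

C ≈ 0.45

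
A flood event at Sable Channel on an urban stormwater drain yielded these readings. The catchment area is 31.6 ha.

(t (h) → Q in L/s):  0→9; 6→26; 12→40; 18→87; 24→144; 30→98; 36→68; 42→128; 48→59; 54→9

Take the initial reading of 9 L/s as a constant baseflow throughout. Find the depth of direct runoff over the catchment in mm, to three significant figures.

Direct runoff: 0.0, 17.0, 31.0, 78.0, 135.0, 89.0, 59.0, 119.0, 50.0, 0.0 L/s; ΣQ_DR = 578.0 L/s.
V = ΣQ_DR · Δt = 578.0 × 21600 s = 1.248 × 10^7 L.
Over A = 31.6 ha, depth = V / A = 39.5 mm.

d ≈ 39.5 mm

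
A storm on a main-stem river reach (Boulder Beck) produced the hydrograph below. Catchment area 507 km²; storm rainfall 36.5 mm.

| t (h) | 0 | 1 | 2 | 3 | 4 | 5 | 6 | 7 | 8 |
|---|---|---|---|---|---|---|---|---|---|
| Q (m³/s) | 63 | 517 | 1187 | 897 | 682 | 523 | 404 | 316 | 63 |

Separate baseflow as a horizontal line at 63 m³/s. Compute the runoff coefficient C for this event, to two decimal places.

C ≈ 0.79

ΣQ_DR = 4085 m³/s; V = ΣQ_DR·Δt = 1.471 × 10^7 m³.
Runoff depth d = V / A = 29.01 mm.
C = d / P = 29.01 / 36.5 = 0.79.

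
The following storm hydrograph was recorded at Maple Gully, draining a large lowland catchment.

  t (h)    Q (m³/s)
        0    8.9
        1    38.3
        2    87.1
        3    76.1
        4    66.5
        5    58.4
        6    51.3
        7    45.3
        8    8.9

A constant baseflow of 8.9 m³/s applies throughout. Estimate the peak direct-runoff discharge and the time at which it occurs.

Q_p = 78.2 m³/s at t = 2 h

Subtracting baseflow gives direct-runoff ordinates: 0.0, 29.4, 78.2, 67.2, 57.6, 49.5, 42.4, 36.4, 0.0 m³/s.
The maximum is 78.2 m³/s, occurring at the reading for t = 2 h.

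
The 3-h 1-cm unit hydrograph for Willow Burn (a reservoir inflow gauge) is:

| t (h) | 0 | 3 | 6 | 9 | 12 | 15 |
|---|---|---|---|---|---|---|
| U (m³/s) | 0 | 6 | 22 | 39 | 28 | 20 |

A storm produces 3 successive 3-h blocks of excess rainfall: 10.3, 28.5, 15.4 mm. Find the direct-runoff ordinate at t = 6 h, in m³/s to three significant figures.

Q ≈ 39.8 m³/s

By discrete convolution, Q_j = Σ (P_i / 10 mm) · U_{j−i}.
At t = 6 h (j=2): Q = (10.3/10)·22 + (28.5/10)·6 + (15.4/10)·0 = 39.8 m³/s.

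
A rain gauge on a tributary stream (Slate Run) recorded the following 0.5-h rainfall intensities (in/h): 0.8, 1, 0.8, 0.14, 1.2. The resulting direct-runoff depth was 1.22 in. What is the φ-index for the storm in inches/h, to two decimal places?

Only the 4 blocks with intensity above φ contribute runoff: 0.8, 1, 0.8, 1.2 in/h.
Σ(I−φ)·Δt = d  ⇒  (0.8+1+0.8+1.2 − 4φ)·0.5 = 1.22
φ = (3.800 − 1.22/0.5) / 4 = 0.34 in/h.

φ ≈ 0.34 in/h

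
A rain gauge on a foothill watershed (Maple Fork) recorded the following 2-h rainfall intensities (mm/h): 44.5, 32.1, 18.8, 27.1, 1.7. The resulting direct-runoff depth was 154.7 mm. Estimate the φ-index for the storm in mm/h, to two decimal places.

Only the 4 blocks with intensity above φ contribute runoff: 44.5, 32.1, 18.8, 27.1 mm/h.
Σ(I−φ)·Δt = d  ⇒  (44.5+32.1+18.8+27.1 − 4φ)·2 = 154.7
φ = (122.5 − 154.7/2) / 4 = 11.29 mm/h.

φ ≈ 11.29 mm/h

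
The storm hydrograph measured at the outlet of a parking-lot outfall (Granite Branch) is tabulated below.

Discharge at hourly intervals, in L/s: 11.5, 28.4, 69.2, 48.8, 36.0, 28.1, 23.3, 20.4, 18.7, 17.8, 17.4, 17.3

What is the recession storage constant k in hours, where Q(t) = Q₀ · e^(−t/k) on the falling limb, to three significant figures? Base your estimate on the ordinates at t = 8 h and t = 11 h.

k ≈ 38.6 h

On the falling limb, Q drops from 18.7 to 17.3 L/s between t = 8 h and t = 11 h (Δt = 3 h).
k = −Δt / ln(Q₂/Q₁) = −3 / ln(17.3/18.7) = 38.6 h.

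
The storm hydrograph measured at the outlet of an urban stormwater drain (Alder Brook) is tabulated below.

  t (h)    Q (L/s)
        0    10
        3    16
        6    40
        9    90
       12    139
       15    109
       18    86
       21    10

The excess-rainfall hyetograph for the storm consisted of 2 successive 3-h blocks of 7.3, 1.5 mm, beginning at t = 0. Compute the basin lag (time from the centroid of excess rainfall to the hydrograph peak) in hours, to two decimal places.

t_L ≈ 9.99 h

Centroid of excess rainfall: t_c = Σ P_i·t̄_i / ΣP_i = 2.0114 h (block centres at 1.5, 4.5 h).
Hydrograph peak occurs at t = 12 h, so basin lag t_L = 12 − 2.0114 = 9.99 h.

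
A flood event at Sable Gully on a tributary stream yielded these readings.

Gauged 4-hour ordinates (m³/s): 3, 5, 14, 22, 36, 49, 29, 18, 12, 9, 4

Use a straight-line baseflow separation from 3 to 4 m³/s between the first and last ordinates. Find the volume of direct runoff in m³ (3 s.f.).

V ≈ 2.34 × 10^6 m³

Direct-runoff ordinates (Q − Q_b): 0.00, 1.90, 10.80, 18.70, 32.60, 45.50, 25.40, 14.30, 8.20, 5.10, 0.00 m³/s.
ΣQ_DR = 162.5 m³/s.
With Δt = 4 h = 14400 s, V = ΣQ_DR · Δt = 162.5 × 14400 = 2.34 × 10^6 m³.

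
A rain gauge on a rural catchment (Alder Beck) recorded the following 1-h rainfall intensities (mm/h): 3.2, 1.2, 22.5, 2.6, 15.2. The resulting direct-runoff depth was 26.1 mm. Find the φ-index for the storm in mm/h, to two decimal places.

φ ≈ 5.80 mm/h

Only the 2 blocks with intensity above φ contribute runoff: 22.5, 15.2 mm/h.
Σ(I−φ)·Δt = d  ⇒  (22.5+15.2 − 2φ)·1 = 26.1
φ = (37.70 − 26.1/1) / 2 = 5.80 mm/h.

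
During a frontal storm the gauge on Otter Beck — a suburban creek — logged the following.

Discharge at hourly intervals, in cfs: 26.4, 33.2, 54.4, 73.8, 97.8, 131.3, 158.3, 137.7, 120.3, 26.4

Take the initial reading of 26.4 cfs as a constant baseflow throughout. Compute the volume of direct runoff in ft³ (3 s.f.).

Direct-runoff ordinates (Q − Q_b): 0.0, 6.8, 28.0, 47.4, 71.4, 104.9, 131.9, 111.3, 93.9, 0.0 cfs.
ΣQ_DR = 595.6 cfs.
With Δt = 1 h = 3600 s, V = ΣQ_DR · Δt = 595.6 × 3600 = 2.14 × 10^6 ft³.

V ≈ 2.14 × 10^6 ft³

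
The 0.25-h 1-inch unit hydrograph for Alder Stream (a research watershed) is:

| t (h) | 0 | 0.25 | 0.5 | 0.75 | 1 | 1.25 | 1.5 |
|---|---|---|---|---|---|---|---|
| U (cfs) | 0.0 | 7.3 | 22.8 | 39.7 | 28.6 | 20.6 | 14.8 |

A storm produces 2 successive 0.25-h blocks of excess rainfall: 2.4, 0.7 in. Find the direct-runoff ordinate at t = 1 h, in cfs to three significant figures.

Q ≈ 96.4 cfs

By discrete convolution, Q_j = Σ (P_i / 1 in) · U_{j−i}.
At t = 1 h (j=4): Q = (2.4/1)·28.6 + (0.7/1)·39.7 = 96.4 cfs.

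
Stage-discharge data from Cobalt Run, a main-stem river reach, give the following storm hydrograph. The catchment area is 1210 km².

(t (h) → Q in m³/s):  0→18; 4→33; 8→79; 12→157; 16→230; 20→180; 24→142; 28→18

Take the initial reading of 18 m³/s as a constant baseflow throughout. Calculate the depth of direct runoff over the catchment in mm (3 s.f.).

d ≈ 8.49 mm

Direct runoff: 0.0, 15.0, 61.0, 139.0, 212.0, 162.0, 124.0, 0.0 m³/s; ΣQ_DR = 713.0 m³/s.
V = ΣQ_DR · Δt = 713.0 × 14400 s = 1.027 × 10^7 m³.
Over A = 1210 km², depth = V / A = 8.49 mm.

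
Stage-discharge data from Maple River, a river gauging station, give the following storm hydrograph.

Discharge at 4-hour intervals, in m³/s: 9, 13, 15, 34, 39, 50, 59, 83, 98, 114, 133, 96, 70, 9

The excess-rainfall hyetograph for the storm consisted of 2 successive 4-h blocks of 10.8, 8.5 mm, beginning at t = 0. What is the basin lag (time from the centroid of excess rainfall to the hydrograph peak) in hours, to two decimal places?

t_L ≈ 36.24 h

Centroid of excess rainfall: t_c = Σ P_i·t̄_i / ΣP_i = 3.7617 h (block centres at 2, 6 h).
Hydrograph peak occurs at t = 40 h, so basin lag t_L = 40 − 3.7617 = 36.24 h.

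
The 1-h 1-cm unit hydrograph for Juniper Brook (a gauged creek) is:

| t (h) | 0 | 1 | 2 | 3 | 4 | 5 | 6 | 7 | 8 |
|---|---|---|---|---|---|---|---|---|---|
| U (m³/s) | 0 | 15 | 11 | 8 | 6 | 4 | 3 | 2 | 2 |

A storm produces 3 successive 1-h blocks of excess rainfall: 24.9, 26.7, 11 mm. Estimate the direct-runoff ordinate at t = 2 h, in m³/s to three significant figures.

Q ≈ 67.4 m³/s

By discrete convolution, Q_j = Σ (P_i / 10 mm) · U_{j−i}.
At t = 2 h (j=2): Q = (24.9/10)·11 + (26.7/10)·15 + (11/10)·0 = 67.4 m³/s.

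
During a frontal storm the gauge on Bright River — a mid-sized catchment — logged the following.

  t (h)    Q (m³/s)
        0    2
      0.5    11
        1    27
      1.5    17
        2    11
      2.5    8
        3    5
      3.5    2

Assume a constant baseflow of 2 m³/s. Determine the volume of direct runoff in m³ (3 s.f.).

Direct-runoff ordinates (Q − Q_b): 0.0, 9.0, 25.0, 15.0, 9.0, 6.0, 3.0, 0.0 m³/s.
ΣQ_DR = 67.00 m³/s.
With Δt = 0.5 h = 1800 s, V = ΣQ_DR · Δt = 67.00 × 1800 = 1.21 × 10^5 m³.

V ≈ 1.21 × 10^5 m³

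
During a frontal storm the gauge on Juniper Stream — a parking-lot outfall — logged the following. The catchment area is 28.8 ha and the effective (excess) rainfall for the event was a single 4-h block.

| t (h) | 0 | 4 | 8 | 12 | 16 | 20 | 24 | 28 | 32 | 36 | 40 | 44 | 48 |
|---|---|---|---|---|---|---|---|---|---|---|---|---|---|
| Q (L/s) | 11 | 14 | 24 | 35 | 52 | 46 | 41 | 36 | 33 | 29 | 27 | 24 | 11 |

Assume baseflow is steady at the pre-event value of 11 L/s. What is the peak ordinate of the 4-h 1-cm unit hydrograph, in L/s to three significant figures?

Direct runoff: 0.0, 3.0, 13.0, 24.0, 41.0, 35.0, 30.0, 25.0, 22.0, 18.0, 16.0, 13.0, 0.0 L/s; ΣQ_DR = 240.0 L/s, peak = 41.0 L/s.
Runoff depth d = ΣQ_DR·Δt / A = 240.0 × 14400 / (28.8 ha) = 12.00 mm.
The 1-cm UH is the DRH scaled by (10 mm)/d, so U_p = 41.0 × 10/12.00 = 34.2 L/s.

U_p ≈ 34.2 L/s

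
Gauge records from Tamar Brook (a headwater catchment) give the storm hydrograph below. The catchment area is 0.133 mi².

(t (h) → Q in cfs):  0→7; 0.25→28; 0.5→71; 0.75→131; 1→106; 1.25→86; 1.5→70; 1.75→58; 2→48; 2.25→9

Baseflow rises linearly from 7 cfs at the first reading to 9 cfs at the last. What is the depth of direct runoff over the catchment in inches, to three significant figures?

d ≈ 1.56 in

Direct runoff: 0.00, 20.78, 63.56, 123.33, 98.11, 77.89, 61.67, 49.44, 39.22, 0.00 cfs; ΣQ_DR = 534.0 cfs.
V = ΣQ_DR · Δt = 534.0 × 900 s = 4.806 × 10^5 ft³.
Over A = 0.133 mi², depth = V / A = 1.56 in.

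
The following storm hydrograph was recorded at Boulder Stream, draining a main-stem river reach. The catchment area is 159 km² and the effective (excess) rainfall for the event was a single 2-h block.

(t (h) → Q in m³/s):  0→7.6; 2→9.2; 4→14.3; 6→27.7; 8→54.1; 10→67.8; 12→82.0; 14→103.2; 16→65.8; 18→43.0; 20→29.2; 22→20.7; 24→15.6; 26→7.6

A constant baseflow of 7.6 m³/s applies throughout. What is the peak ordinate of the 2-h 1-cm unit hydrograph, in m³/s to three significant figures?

U_p ≈ 47.8 m³/s

Direct runoff: 0.0, 1.6, 6.7, 20.1, 46.5, 60.2, 74.4, 95.6, 58.2, 35.4, 21.6, 13.1, 8.0, 0.0 m³/s; ΣQ_DR = 441.4 m³/s, peak = 95.6 m³/s.
Runoff depth d = ΣQ_DR·Δt / A = 441.4 × 7200 / (159 km²) = 19.99 mm.
The 1-cm UH is the DRH scaled by (10 mm)/d, so U_p = 95.6 × 10/19.99 = 47.8 m³/s.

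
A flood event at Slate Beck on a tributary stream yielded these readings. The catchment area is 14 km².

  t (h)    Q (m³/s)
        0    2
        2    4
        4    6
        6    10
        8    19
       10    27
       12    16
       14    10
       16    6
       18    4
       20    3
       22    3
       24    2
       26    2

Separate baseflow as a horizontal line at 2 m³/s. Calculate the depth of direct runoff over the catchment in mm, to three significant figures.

Direct runoff: 0.0, 2.0, 4.0, 8.0, 17.0, 25.0, 14.0, 8.0, 4.0, 2.0, 1.0, 1.0, 0.0, 0.0 m³/s; ΣQ_DR = 86.00 m³/s.
V = ΣQ_DR · Δt = 86.00 × 7200 s = 6.192 × 10^5 m³.
Over A = 14 km², depth = V / A = 44.2 mm.

d ≈ 44.2 mm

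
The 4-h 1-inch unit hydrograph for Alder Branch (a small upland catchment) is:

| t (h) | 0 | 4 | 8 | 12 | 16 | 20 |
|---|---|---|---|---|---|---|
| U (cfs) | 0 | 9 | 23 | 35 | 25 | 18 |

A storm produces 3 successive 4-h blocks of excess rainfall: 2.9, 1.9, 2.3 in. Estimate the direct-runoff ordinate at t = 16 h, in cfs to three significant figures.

Q ≈ 192 cfs

By discrete convolution, Q_j = Σ (P_i / 1 in) · U_{j−i}.
At t = 16 h (j=4): Q = (2.9/1)·25 + (1.9/1)·35 + (2.3/1)·23 = 192 cfs.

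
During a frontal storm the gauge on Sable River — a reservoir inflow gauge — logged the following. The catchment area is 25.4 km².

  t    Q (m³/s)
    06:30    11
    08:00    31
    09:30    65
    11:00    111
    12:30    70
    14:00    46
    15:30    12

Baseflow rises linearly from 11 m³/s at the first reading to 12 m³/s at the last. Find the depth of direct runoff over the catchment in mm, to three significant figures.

d ≈ 56.4 mm

Direct runoff: 0.00, 19.83, 53.67, 99.50, 58.33, 34.17, 0.00 m³/s; ΣQ_DR = 265.5 m³/s.
V = ΣQ_DR · Δt = 265.5 × 5400 s = 1.434 × 10^6 m³.
Over A = 25.4 km², depth = V / A = 56.4 mm.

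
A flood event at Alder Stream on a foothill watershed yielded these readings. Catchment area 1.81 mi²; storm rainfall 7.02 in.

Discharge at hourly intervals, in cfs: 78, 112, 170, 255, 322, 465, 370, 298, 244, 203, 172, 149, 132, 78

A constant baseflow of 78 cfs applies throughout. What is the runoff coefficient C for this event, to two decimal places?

C ≈ 0.24

ΣQ_DR = 1956 cfs; V = ΣQ_DR·Δt = 7.042 × 10^6 ft³.
Runoff depth d = V / A = 1.675 in.
C = d / P = 1.675 / 7.02 = 0.24.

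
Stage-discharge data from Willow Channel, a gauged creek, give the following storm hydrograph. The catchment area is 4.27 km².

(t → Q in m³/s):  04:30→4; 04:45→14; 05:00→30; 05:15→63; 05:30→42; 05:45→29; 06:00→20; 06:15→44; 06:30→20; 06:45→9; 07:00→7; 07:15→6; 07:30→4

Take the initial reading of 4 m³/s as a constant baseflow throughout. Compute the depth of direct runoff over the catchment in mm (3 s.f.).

d ≈ 50.6 mm

Direct runoff: 0.0, 10.0, 26.0, 59.0, 38.0, 25.0, 16.0, 40.0, 16.0, 5.0, 3.0, 2.0, 0.0 m³/s; ΣQ_DR = 240.0 m³/s.
V = ΣQ_DR · Δt = 240.0 × 900 s = 2.160 × 10^5 m³.
Over A = 4.27 km², depth = V / A = 50.6 mm.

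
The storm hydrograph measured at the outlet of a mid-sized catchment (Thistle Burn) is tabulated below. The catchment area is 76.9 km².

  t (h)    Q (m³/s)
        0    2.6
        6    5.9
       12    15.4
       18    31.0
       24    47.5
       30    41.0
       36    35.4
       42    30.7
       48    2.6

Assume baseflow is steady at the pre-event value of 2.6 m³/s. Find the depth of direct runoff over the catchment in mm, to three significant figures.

d ≈ 53.0 mm

Direct runoff: 0.0, 3.3, 12.8, 28.4, 44.9, 38.4, 32.8, 28.1, 0.0 m³/s; ΣQ_DR = 188.7 m³/s.
V = ΣQ_DR · Δt = 188.7 × 21600 s = 4.076 × 10^6 m³.
Over A = 76.9 km², depth = V / A = 53.0 mm.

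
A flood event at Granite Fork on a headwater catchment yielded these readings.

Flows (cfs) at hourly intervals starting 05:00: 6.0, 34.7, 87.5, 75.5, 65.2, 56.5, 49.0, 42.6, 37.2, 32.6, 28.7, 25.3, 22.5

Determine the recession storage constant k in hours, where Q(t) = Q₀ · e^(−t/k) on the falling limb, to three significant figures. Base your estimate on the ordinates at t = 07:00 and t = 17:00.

On the falling limb, Q drops from 87.5 to 22.5 cfs between t = 07:00 and t = 17:00 (Δt = 10 h).
k = −Δt / ln(Q₂/Q₁) = −10 / ln(22.5/87.5) = 7.36 h.

k ≈ 7.36 h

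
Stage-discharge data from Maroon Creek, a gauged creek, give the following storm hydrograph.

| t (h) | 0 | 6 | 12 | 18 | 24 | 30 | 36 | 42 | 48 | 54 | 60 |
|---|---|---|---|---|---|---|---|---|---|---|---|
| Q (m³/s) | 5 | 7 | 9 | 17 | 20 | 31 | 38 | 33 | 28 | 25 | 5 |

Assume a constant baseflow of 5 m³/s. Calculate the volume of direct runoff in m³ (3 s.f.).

Direct-runoff ordinates (Q − Q_b): 0.0, 2.0, 4.0, 12.0, 15.0, 26.0, 33.0, 28.0, 23.0, 20.0, 0.0 m³/s.
ΣQ_DR = 163.0 m³/s.
With Δt = 6 h = 21600 s, V = ΣQ_DR · Δt = 163.0 × 21600 = 3.52 × 10^6 m³.

V ≈ 3.52 × 10^6 m³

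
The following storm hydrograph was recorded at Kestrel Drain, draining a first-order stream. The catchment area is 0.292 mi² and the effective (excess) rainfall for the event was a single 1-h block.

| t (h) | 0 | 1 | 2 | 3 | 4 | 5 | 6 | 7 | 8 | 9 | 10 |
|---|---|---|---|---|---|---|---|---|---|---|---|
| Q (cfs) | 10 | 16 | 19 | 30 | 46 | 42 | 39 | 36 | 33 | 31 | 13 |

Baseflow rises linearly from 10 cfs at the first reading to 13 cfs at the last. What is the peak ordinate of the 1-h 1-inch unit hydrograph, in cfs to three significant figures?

Direct runoff: 0.00, 5.70, 8.40, 19.10, 34.80, 30.50, 27.20, 23.90, 20.60, 18.30, 0.00 cfs; ΣQ_DR = 188.5 cfs, peak = 34.80 cfs.
Runoff depth d = ΣQ_DR·Δt / A = 188.5 × 3600 / (0.292 mi²) = 1.000 in.
The 1-inch UH is the DRH scaled by (1 in)/d, so U_p = 34.80 × 1/1.000 = 34.8 cfs.

U_p ≈ 34.8 cfs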